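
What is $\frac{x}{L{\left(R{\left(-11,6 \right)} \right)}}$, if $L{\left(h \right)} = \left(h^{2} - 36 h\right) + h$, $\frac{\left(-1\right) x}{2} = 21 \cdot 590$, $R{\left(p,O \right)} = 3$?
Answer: $\frac{2065}{8} \approx 258.13$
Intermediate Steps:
$x = -24780$ ($x = - 2 \cdot 21 \cdot 590 = \left(-2\right) 12390 = -24780$)
$L{\left(h \right)} = h^{2} - 35 h$
$\frac{x}{L{\left(R{\left(-11,6 \right)} \right)}} = - \frac{24780}{3 \left(-35 + 3\right)} = - \frac{24780}{3 \left(-32\right)} = - \frac{24780}{-96} = \left(-24780\right) \left(- \frac{1}{96}\right) = \frac{2065}{8}$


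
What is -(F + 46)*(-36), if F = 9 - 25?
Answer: 1080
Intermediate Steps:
F = -16
-(F + 46)*(-36) = -(-16 + 46)*(-36) = -30*(-36) = -1*(-1080) = 1080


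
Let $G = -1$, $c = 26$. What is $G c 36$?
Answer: $-936$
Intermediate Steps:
$G c 36 = \left(-1\right) 26 \cdot 36 = \left(-26\right) 36 = -936$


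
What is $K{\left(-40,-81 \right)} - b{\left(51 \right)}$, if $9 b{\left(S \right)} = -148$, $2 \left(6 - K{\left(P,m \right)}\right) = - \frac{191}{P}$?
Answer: $\frac{14441}{720} \approx 20.057$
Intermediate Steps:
$K{\left(P,m \right)} = 6 + \frac{191}{2 P}$ ($K{\left(P,m \right)} = 6 - \frac{\left(-191\right) \frac{1}{P}}{2} = 6 + \frac{191}{2 P}$)
$b{\left(S \right)} = - \frac{148}{9}$ ($b{\left(S \right)} = \frac{1}{9} \left(-148\right) = - \frac{148}{9}$)
$K{\left(-40,-81 \right)} - b{\left(51 \right)} = \left(6 + \frac{191}{2 \left(-40\right)}\right) - - \frac{148}{9} = \left(6 + \frac{191}{2} \left(- \frac{1}{40}\right)\right) + \frac{148}{9} = \left(6 - \frac{191}{80}\right) + \frac{148}{9} = \frac{289}{80} + \frac{148}{9} = \frac{14441}{720}$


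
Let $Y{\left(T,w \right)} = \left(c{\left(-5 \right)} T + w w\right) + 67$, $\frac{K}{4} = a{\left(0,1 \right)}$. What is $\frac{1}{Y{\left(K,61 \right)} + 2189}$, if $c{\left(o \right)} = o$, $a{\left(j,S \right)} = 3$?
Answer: $\frac{1}{5917} \approx 0.000169$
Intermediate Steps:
$K = 12$ ($K = 4 \cdot 3 = 12$)
$Y{\left(T,w \right)} = 67 + w^{2} - 5 T$ ($Y{\left(T,w \right)} = \left(- 5 T + w w\right) + 67 = \left(- 5 T + w^{2}\right) + 67 = \left(w^{2} - 5 T\right) + 67 = 67 + w^{2} - 5 T$)
$\frac{1}{Y{\left(K,61 \right)} + 2189} = \frac{1}{\left(67 + 61^{2} - 60\right) + 2189} = \frac{1}{\left(67 + 3721 - 60\right) + 2189} = \frac{1}{3728 + 2189} = \frac{1}{5917}$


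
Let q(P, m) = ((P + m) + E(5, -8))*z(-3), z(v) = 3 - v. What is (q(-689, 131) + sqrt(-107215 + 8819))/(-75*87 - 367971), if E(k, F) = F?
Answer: 283/31208 - I*sqrt(24599)/187248 ≈ 0.0090682 - 0.00083761*I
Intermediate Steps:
q(P, m) = -48 + 6*P + 6*m (q(P, m) = ((P + m) - 8)*(3 - 1*(-3)) = (-8 + P + m)*(3 + 3) = (-8 + P + m)*6 = -48 + 6*P + 6*m)
(q(-689, 131) + sqrt(-107215 + 8819))/(-75*87 - 367971) = ((-48 + 6*(-689) + 6*131) + sqrt(-107215 + 8819))/(-75*87 - 367971) = ((-48 - 4134 + 786) + sqrt(-98396))/(-6525 - 367971) = (-3396 + 2*I*sqrt(24599))/(-374496) = (-3396 + 2*I*sqrt(24599))*(-1/374496) = 283/31208 - I*sqrt(24599)/187248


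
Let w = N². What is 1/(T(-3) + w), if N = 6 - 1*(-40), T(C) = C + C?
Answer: 1/2110 ≈ 0.00047393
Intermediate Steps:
T(C) = 2*C
N = 46 (N = 6 + 40 = 46)
w = 2116 (w = 46² = 2116)
1/(T(-3) + w) = 1/(2*(-3) + 2116) = 1/(-6 + 2116) = 1/2110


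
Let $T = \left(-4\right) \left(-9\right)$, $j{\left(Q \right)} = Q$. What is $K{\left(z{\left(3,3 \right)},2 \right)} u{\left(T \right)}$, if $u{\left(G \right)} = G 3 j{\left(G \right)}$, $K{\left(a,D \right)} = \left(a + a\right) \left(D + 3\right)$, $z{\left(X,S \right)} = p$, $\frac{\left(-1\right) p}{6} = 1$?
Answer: $-233280$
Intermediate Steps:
$p = -6$ ($p = \left(-6\right) 1 = -6$)
$z{\left(X,S \right)} = -6$
$K{\left(a,D \right)} = 2 a \left(3 + D\right)$
$T = 36$
$u{\left(G \right)} = 3 G^{2}$ ($u{\left(G \right)} = G 3 G = 3 G G = 3 G^{2}$)
$K{\left(z{\left(3,3 \right)},2 \right)} u{\left(T \right)} = 2 \left(-6\right) \left(3 + 2\right) 3 \cdot 36^{2} = 2 \left(-6\right) 5 \cdot 3 \cdot 1296 = \left(-60\right) 3888 = -233280$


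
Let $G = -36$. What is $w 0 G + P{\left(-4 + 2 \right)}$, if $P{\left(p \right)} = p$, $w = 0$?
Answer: $-2$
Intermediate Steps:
$w 0 G + P{\left(-4 + 2 \right)} = 0 \cdot 0 \left(-36\right) + \left(-4 + 2\right) = 0 \left(-36\right) - 2 = 0 - 2 = -2$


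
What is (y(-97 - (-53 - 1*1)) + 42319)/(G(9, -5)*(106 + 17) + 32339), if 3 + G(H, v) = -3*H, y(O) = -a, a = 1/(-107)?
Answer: 4528134/3065443 ≈ 1.4772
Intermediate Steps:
a = -1/107 ≈ -0.0093458
y(O) = 1/107 (y(O) = -1*(-1/107) = 1/107)
G(H, v) = -3 - 3*H
(y(-97 - (-53 - 1*1)) + 42319)/(G(9, -5)*(106 + 17) + 32339) = (1/107 + 42319)/((-3 - 3*9)*(106 + 17) + 32339) = 4528134/(107*((-3 - 27)*123 + 32339)) = 4528134/(107*(-30*123 + 32339)) = 4528134/(107*(-3690 + 32339)) = (4528134/107)/28649 = (4528134/107)*(1/28649) = 4528134/3065443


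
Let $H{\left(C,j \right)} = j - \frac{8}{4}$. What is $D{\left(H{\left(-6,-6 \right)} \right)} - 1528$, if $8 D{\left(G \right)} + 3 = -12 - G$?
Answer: $- \frac{12231}{8} \approx -1528.9$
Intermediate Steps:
$H{\left(C,j \right)} = -2 + j$ ($H{\left(C,j \right)} = j - 2 = -2 + j$)
$D{\left(G \right)} = - \frac{15}{8} - \frac{G}{8}$ ($D{\left(G \right)} = - \frac{3}{8} + \frac{-12 - G}{8} = - \frac{3}{8} - \left(\frac{3}{2} + \frac{G}{8}\right) = - \frac{15}{8} - \frac{G}{8}$)
$D{\left(H{\left(-6,-6 \right)} \right)} - 1528 = \left(- \frac{15}{8} - \frac{-2 - 6}{8}\right) - 1528 = \left(- \frac{15}{8} - -1\right) - 1528 = \left(- \frac{15}{8} + 1\right) - 1528 = - \frac{7}{8} - 1528 = - \frac{12231}{8}$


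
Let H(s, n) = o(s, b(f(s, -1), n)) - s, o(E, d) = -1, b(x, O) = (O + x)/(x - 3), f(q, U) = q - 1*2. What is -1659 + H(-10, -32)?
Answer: -1650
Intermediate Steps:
f(q, U) = -2 + q (f(q, U) = q - 2 = -2 + q)
b(x, O) = (O + x)/(-3 + x)
H(s, n) = -1 - s
-1659 + H(-10, -32) = -1659 + (-1 - 1*(-10)) = -1659 + (-1 + 10) = -1659 + 9 = -1650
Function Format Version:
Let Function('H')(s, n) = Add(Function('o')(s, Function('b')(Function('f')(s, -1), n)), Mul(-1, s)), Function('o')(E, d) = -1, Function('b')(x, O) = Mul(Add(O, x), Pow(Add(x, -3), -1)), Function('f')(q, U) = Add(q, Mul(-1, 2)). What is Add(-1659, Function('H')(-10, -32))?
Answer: -1650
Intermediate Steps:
Function('f')(q, U) = Add(-2, q) (Function('f')(q, U) = Add(q, -2) = Add(-2, q))
Function('b')(x, O) = Mul(Pow(Add(-3, x), -1), Add(O, x)) (Function('b')(x, O) = Mul(Add(O, x), Pow(Add(-3, x), -1)) = Mul(Pow(Add(-3, x), -1), Add(O, x)))
Function('H')(s, n) = Add(-1, Mul(-1, s))
Add(-1659, Function('H')(-10, -32)) = Add(-1659, Add(-1, Mul(-1, -10))) = Add(-1659, Add(-1, 10)) = Add(-1659, 9) = -1650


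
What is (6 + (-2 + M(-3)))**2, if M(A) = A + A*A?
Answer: 100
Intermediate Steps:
M(A) = A + A**2
(6 + (-2 + M(-3)))**2 = (6 + (-2 - 3*(1 - 3)))**2 = (6 + (-2 - 3*(-2)))**2 = (6 + (-2 + 6))**2 = (6 + 4)**2 = 10**2 = 100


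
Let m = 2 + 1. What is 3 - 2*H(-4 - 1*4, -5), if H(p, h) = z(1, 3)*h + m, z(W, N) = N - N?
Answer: -3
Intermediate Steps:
z(W, N) = 0
m = 3
H(p, h) = 3 (H(p, h) = 0*h + 3 = 0 + 3 = 3)
3 - 2*H(-4 - 1*4, -5) = 3 - 2*3 = 3 - 6 = -3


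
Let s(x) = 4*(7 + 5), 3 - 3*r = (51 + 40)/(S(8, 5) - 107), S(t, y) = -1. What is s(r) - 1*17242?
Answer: -17194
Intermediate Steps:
r = 415/324 (r = 1 - (51 + 40)/(3*(-1 - 107)) = 1 - 91/(3*(-108)) = 1 - 91*(-1)/(3*108) = 1 - ⅓*(-91/108) = 1 + 91/324 = 415/324 ≈ 1.2809)
s(x) = 48 (s(x) = 4*12 = 48)
s(r) - 1*17242 = 48 - 1*17242 = 48 - 17242 = -17194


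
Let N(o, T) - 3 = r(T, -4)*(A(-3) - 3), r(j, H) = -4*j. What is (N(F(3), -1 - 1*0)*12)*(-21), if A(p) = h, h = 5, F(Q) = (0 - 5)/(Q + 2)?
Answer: -2772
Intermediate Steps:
F(Q) = -5/(2 + Q)
A(p) = 5
N(o, T) = 3 - 8*T (N(o, T) = 3 + (-4*T)*(5 - 3) = 3 - 4*T*2 = 3 - 8*T)
(N(F(3), -1 - 1*0)*12)*(-21) = ((3 - 8*(-1 - 1*0))*12)*(-21) = ((3 - 8*(-1 + 0))*12)*(-21) = ((3 - 8*(-1))*12)*(-21) = ((3 + 8)*12)*(-21) = (11*12)*(-21) = 132*(-21) = -2772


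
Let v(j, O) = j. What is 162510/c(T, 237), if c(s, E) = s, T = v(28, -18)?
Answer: 81255/14 ≈ 5803.9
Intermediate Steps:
T = 28
162510/c(T, 237) = 162510/28 = 162510*(1/28) = 81255/14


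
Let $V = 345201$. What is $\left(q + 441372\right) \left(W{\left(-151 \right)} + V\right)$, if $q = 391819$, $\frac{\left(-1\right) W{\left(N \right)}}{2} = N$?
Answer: $287869990073$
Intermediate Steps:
$W{\left(N \right)} = - 2 N$
$\left(q + 441372\right) \left(W{\left(-151 \right)} + V\right) = \left(391819 + 441372\right) \left(\left(-2\right) \left(-151\right) + 345201\right) = 833191 \left(302 + 345201\right) = 833191 \cdot 345503 = 287869990073$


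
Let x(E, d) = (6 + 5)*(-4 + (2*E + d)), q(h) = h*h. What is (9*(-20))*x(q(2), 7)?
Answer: -21780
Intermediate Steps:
q(h) = h²
x(E, d) = -44 + 11*d + 22*E (x(E, d) = 11*(-4 + (d + 2*E)) = 11*(-4 + d + 2*E) = -44 + 11*d + 22*E)
(9*(-20))*x(q(2), 7) = (9*(-20))*(-44 + 11*7 + 22*2²) = -180*(-44 + 77 + 22*4) = -180*(-44 + 77 + 88) = -180*121 = -21780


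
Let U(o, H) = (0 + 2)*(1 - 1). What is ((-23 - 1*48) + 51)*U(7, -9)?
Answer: 0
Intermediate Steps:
U(o, H) = 0 (U(o, H) = 2*0 = 0)
((-23 - 1*48) + 51)*U(7, -9) = ((-23 - 1*48) + 51)*0 = ((-23 - 48) + 51)*0 = (-71 + 51)*0 = -20*0 = 0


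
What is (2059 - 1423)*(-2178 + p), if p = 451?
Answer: -1098372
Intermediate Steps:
(2059 - 1423)*(-2178 + p) = (2059 - 1423)*(-2178 + 451) = 636*(-1727) = -1098372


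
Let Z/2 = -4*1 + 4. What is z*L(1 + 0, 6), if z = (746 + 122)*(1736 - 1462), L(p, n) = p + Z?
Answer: 237832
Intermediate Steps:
Z = 0 (Z = 2*(-4*1 + 4) = 2*(-4 + 4) = 2*0 = 0)
L(p, n) = p (L(p, n) = p + 0 = p)
z = 237832 (z = 868*274 = 237832)
z*L(1 + 0, 6) = 237832*(1 + 0) = 237832*1 = 237832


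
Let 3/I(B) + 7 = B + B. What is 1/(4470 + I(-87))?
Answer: 181/809067 ≈ 0.00022371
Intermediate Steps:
I(B) = 3/(-7 + 2*B) (I(B) = 3/(-7 + (B + B)) = 3/(-7 + 2*B))
1/(4470 + I(-87)) = 1/(4470 + 3/(-7 + 2*(-87))) = 1/(4470 + 3/(-7 - 174)) = 1/(4470 + 3/(-181)) = 1/(4470 + 3*(-1/181)) = 1/(4470 - 3/181) = 1/(809067/181) = 181/809067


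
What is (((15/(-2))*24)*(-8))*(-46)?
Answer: -66240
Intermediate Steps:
(((15/(-2))*24)*(-8))*(-46) = (((15*(-1/2))*24)*(-8))*(-46) = (-15/2*24*(-8))*(-46) = -180*(-8)*(-46) = 1440*(-46) = -66240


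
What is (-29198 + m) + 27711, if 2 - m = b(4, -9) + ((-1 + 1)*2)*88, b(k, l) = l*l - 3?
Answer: -1563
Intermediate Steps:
b(k, l) = -3 + l**2 (b(k, l) = l**2 - 3 = -3 + l**2)
m = -76 (m = 2 - ((-3 + (-9)**2) + ((-1 + 1)*2)*88) = 2 - ((-3 + 81) + (0*2)*88) = 2 - (78 + 0*88) = 2 - (78 + 0) = 2 - 1*78 = 2 - 78 = -76)
(-29198 + m) + 27711 = (-29198 - 76) + 27711 = -29274 + 27711 = -1563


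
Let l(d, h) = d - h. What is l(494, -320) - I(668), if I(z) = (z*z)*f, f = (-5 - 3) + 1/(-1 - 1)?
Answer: 3793718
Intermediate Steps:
f = -17/2 (f = -8 + 1/(-2) = -8 - ½ = -17/2 ≈ -8.5000)
I(z) = -17*z²/2 (I(z) = (z*z)*(-17/2) = z²*(-17/2) = -17*z²/2)
l(494, -320) - I(668) = (494 - 1*(-320)) - (-17)*668²/2 = (494 + 320) - (-17)*446224/2 = 814 - 1*(-3792904) = 814 + 3792904 = 3793718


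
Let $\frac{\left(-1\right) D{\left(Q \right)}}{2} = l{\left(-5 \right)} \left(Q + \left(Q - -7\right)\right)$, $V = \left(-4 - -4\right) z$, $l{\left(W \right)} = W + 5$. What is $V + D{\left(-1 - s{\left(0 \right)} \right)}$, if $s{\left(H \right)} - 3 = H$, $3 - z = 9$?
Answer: $0$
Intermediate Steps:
$z = -6$ ($z = 3 - 9 = -6$)
$s{\left(H \right)} = 3 + H$
$l{\left(W \right)} = 5 + W$
$V = 0$ ($V = \left(-4 - -4\right) \left(-6\right) = \left(-4 + 4\right) \left(-6\right) = 0 \left(-6\right) = 0$)
$D{\left(Q \right)} = 0$ ($D{\left(Q \right)} = - 2 \left(5 - 5\right) \left(Q + \left(Q - -7\right)\right) = - 2 \cdot 0 \left(Q + \left(Q + 7\right)\right) = - 2 \cdot 0 \left(Q + \left(7 + Q\right)\right) = - 2 \cdot 0 \left(7 + 2 Q\right) = \left(-2\right) 0 = 0$)
$V + D{\left(-1 - s{\left(0 \right)} \right)} = 0 + 0 = 0$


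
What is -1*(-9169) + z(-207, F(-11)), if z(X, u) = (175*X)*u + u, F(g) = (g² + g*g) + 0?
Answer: -8757039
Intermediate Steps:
F(g) = 2*g² (F(g) = (g² + g²) + 0 = 2*g² + 0 = 2*g²)
z(X, u) = u + 175*X*u (z(X, u) = 175*X*u + u = u + 175*X*u)
-1*(-9169) + z(-207, F(-11)) = -1*(-9169) + (2*(-11)²)*(1 + 175*(-207)) = 9169 + (2*121)*(1 - 36225) = 9169 + 242*(-36224) = 9169 - 8766208 = -8757039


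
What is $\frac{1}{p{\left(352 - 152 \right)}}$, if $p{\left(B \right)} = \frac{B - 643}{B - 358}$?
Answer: $\frac{158}{443} \approx 0.35666$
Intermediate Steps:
$p{\left(B \right)} = \frac{-643 + B}{-358 + B}$
$\frac{1}{p{\left(352 - 152 \right)}} = \frac{1}{\frac{1}{-358 + \left(352 - 152\right)} \left(-643 + \left(352 - 152\right)\right)} = \frac{1}{\frac{1}{-358 + 200} \left(-643 + 200\right)} = \frac{1}{\frac{1}{-158} \left(-443\right)} = \frac{1}{\left(- \frac{1}{158}\right) \left(-443\right)} = \frac{1}{\frac{443}{158}} = \frac{158}{443}$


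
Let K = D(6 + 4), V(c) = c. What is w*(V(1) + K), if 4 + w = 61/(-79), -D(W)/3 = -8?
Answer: -9425/79 ≈ -119.30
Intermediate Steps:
D(W) = 24 (D(W) = -3*(-8) = 24)
K = 24
w = -377/79 (w = -4 + 61/(-79) = -4 + 61*(-1/79) = -4 - 61/79 = -377/79 ≈ -4.7721)
w*(V(1) + K) = -377*(1 + 24)/79 = -377/79*25 = -9425/79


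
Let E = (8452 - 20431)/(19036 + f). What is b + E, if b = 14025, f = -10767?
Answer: 115960746/8269 ≈ 14024.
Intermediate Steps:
E = -11979/8269 (E = (8452 - 20431)/(19036 - 10767) = -11979/8269 ≈ -1.4487)
b + E = 14025 - 11979/8269 = 115960746/8269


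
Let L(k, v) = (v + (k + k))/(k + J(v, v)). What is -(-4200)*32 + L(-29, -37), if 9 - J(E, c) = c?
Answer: 2284705/17 ≈ 1.3439e+5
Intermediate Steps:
J(E, c) = 9 - c
L(k, v) = (v + 2*k)/(9 + k - v) (L(k, v) = (v + (k + k))/(k + (9 - v)) = (v + 2*k)/(9 + k - v))
-(-4200)*32 + L(-29, -37) = -(-4200)*32 + (-37 + 2*(-29))/(9 - 29 - 1*(-37)) = -1400*(-96) + (-37 - 58)/(9 - 29 + 37) = 134400 - 95/17 = 2284705/17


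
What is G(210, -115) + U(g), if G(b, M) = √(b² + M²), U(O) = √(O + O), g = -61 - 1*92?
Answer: 5*√2293 + 3*I*√34 ≈ 239.43 + 17.493*I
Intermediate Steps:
g = -153 (g = -61 - 92 = -153)
U(O) = √2*√O (U(O) = √(2*O) = √2*√O)
G(b, M) = √(M² + b²)
G(210, -115) + U(g) = √((-115)² + 210²) + √2*√(-153) = √(13225 + 44100) + √2*(3*I*√17) = √57325 + 3*I*√34 = 5*√2293 + 3*I*√34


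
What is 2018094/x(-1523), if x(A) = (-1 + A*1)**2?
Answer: 336349/387096 ≈ 0.86890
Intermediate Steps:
x(A) = (-1 + A)**2
2018094/x(-1523) = 2018094/((-1 - 1523)**2) = 2018094/((-1524)**2) = 2018094/2322576 = 2018094*(1/2322576) = 336349/387096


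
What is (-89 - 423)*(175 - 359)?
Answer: 94208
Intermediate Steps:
(-89 - 423)*(175 - 359) = -512*(-184) = 94208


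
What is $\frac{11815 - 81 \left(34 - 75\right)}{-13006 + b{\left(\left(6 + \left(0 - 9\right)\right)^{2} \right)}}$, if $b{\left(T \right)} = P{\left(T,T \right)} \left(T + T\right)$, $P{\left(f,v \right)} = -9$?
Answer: $- \frac{946}{823} \approx -1.1495$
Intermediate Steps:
$b{\left(T \right)} = - 18 T$ ($b{\left(T \right)} = - 9 \left(T + T\right) = - 9 \cdot 2 T = - 18 T$)
$\frac{11815 - 81 \left(34 - 75\right)}{-13006 + b{\left(\left(6 + \left(0 - 9\right)\right)^{2} \right)}} = \frac{11815 - 81 \left(34 - 75\right)}{-13006 - 18 \left(6 + \left(0 - 9\right)\right)^{2}} = \frac{11815 - -3321}{-13006 - 18 \left(6 + \left(0 - 9\right)\right)^{2}} = \frac{11815 + 3321}{-13006 - 18 \left(6 - 9\right)^{2}} = \frac{15136}{-13006 - 18 \left(-3\right)^{2}} = \frac{15136}{-13006 - 162} = \frac{15136}{-13168} = 15136 \left(- \frac{1}{13168}\right) = - \frac{946}{823}$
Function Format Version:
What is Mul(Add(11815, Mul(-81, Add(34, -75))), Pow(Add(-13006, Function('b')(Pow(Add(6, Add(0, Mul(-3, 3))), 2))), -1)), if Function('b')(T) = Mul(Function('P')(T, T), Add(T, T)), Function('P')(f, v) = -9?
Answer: Rational(-946, 823) ≈ -1.1495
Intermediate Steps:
Function('b')(T) = Mul(-18, T) (Function('b')(T) = Mul(-9, Add(T, T)) = Mul(-9, Mul(2, T)) = Mul(-18, T))
Mul(Add(11815, Mul(-81, Add(34, -75))), Pow(Add(-13006, Function('b')(Pow(Add(6, Add(0, Mul(-3, 3))), 2))), -1)) = Mul(Add(11815, Mul(-81, Add(34, -75))), Pow(Add(-13006, Mul(-18, Pow(Add(6, Add(0, Mul(-3, 3))), 2))), -1)) = Mul(Add(11815, Mul(-81, -41)), Pow(Add(-13006, Mul(-18, Pow(Add(6, Add(0, -9)), 2))), -1)) = Mul(Add(11815, 3321), Pow(Add(-13006, Mul(-18, Pow(Add(6, -9), 2))), -1)) = Mul(15136, Pow(Add(-13006, Mul(-18, Pow(-3, 2))), -1)) = Mul(15136, Pow(Add(-13006, Mul(-18, 9)), -1)) = Mul(15136, Pow(Add(-13006, -162), -1)) = Mul(15136, Pow(-13168, -1)) = Mul(15136, Rational(-1, 13168)) = Rational(-946, 823)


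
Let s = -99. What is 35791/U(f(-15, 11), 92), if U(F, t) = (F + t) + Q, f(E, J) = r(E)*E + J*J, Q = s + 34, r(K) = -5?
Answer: 35791/223 ≈ 160.50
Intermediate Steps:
Q = -65 (Q = -99 + 34 = -65)
f(E, J) = J² - 5*E (f(E, J) = -5*E + J*J = -5*E + J² = J² - 5*E)
U(F, t) = -65 + F + t (U(F, t) = (F + t) - 65 = -65 + F + t)
35791/U(f(-15, 11), 92) = 35791/(-65 + (11² - 5*(-15)) + 92) = 35791/(-65 + (121 + 75) + 92) = 35791/(-65 + 196 + 92) = 35791/223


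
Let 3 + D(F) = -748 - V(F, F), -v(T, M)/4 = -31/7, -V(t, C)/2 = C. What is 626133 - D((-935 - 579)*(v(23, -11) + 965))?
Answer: 25217800/7 ≈ 3.6025e+6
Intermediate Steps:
V(t, C) = -2*C
v(T, M) = 124/7 (v(T, M) = -(-124)/7 = -4*(-31/7) = 124/7)
D(F) = -751 + 2*F (D(F) = -3 + (-748 - (-2)*F) = -3 + (-748 + 2*F) = -751 + 2*F)
626133 - D((-935 - 579)*(v(23, -11) + 965)) = 626133 - (-751 + 2*((-935 - 579)*(124/7 + 965))) = 626133 - (-751 + 2*(-1514*6879/7)) = 626133 - (-751 + 2*(-10414806/7)) = 626133 - (-751 - 20829612/7) = 626133 - 1*(-20834869/7) = 626133 + 20834869/7 = 25217800/7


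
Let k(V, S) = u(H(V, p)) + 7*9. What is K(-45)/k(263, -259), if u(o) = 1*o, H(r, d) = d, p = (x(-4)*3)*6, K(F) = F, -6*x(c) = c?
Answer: -⅗ ≈ -0.60000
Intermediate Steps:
x(c) = -c/6
p = 12 (p = (-⅙*(-4)*3)*6 = ((⅔)*3)*6 = 2*6 = 12)
u(o) = o
k(V, S) = 75 (k(V, S) = 12 + 7*9 = 12 + 63 = 75)
K(-45)/k(263, -259) = -45/75 = -45*1/75 = -⅗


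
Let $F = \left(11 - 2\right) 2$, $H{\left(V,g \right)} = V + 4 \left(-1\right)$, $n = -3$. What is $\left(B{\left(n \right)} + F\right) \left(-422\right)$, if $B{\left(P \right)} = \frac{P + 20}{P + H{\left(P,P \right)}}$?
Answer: $- \frac{34393}{5} \approx -6878.6$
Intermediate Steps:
$H{\left(V,g \right)} = -4 + V$ ($H{\left(V,g \right)} = V - 4 = -4 + V$)
$F = 18$ ($F = 9 \cdot 2 = 18$)
$B{\left(P \right)} = \frac{20 + P}{-4 + 2 P}$ ($B{\left(P \right)} = \frac{P + 20}{P + \left(-4 + P\right)} = \frac{20 + P}{-4 + 2 P}$)
$\left(B{\left(n \right)} + F\right) \left(-422\right) = \left(\frac{20 - 3}{2 \left(-2 - 3\right)} + 18\right) \left(-422\right) = \left(\frac{1}{2} \frac{1}{-5} \cdot 17 + 18\right) \left(-422\right) = \left(\frac{1}{2} \left(- \frac{1}{5}\right) 17 + 18\right) \left(-422\right) = \left(- \frac{17}{10} + 18\right) \left(-422\right) = \frac{163}{10} \left(-422\right) = - \frac{34393}{5}$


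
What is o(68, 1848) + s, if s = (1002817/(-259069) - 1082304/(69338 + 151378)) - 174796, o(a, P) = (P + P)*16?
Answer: -183722733752183/1588352039 ≈ -1.1567e+5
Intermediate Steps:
o(a, P) = 32*P (o(a, P) = (2*P)*16 = 32*P)
s = -277651519930487/1588352039 (s = (1002817*(-1/259069) - 1082304/220716) - 174796 = (-1002817/259069 - 1082304*1/220716) - 174796 = (-1002817/259069 - 30064/6131) - 174796 = -13936921443/1588352039 - 174796 = -277651519930487/1588352039 ≈ -1.7480e+5)
o(68, 1848) + s = 32*1848 - 277651519930487/1588352039 = 59136 - 277651519930487/1588352039 = -183722733752183/1588352039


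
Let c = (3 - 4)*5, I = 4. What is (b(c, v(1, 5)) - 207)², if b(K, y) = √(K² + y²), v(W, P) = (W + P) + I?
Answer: 42974 - 2070*√5 ≈ 38345.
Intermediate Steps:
v(W, P) = 4 + P + W (v(W, P) = (W + P) + 4 = (P + W) + 4 = 4 + P + W)
c = -5 (c = -1*5 = -5)
(b(c, v(1, 5)) - 207)² = (√((-5)² + (4 + 5 + 1)²) - 207)² = (√(25 + 10²) - 207)² = (√(25 + 100) - 207)² = (√125 - 207)² = (5*√5 - 207)² = (-207 + 5*√5)²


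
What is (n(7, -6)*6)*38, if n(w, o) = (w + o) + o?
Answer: -1140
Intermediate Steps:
n(w, o) = w + 2*o (n(w, o) = (o + w) + o = w + 2*o)
(n(7, -6)*6)*38 = ((7 + 2*(-6))*6)*38 = ((7 - 12)*6)*38 = -5*6*38 = -30*38 = -1140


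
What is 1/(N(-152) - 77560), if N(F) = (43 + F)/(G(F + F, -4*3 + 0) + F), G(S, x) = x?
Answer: -164/12719731 ≈ -1.2893e-5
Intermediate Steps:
N(F) = (43 + F)/(-12 + F) (N(F) = (43 + F)/((-4*3 + 0) + F) = (43 + F)/((-12 + 0) + F) = (43 + F)/(-12 + F))
1/(N(-152) - 77560) = 1/((43 - 152)/(-12 - 152) - 77560) = 1/(-109/(-164) - 77560) = 1/(-1/164*(-109) - 77560) = 1/(109/164 - 77560) = 1/(-12719731/164) = -164/12719731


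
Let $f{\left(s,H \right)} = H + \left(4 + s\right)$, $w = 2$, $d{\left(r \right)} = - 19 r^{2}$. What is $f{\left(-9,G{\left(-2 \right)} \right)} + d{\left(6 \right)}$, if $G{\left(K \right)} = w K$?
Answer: $-693$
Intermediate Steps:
$G{\left(K \right)} = 2 K$
$f{\left(s,H \right)} = 4 + H + s$
$f{\left(-9,G{\left(-2 \right)} \right)} + d{\left(6 \right)} = \left(4 + 2 \left(-2\right) - 9\right) - 19 \cdot 6^{2} = \left(4 - 4 - 9\right) - 684 = -9 - 684 = -693$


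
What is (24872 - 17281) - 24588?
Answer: -16997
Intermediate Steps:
(24872 - 17281) - 24588 = 7591 - 24588 = -16997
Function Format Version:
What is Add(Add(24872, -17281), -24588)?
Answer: -16997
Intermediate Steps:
Add(Add(24872, -17281), -24588) = Add(7591, -24588) = -16997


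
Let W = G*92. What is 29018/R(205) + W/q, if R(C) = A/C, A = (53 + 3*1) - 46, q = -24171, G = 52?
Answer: 14378573815/24171 ≈ 5.9487e+5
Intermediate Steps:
W = 4784 (W = 52*92 = 4784)
A = 10 (A = (53 + 3) - 46 = 56 - 46 = 10)
R(C) = 10/C
29018/R(205) + W/q = 29018/((10/205)) + 4784/(-24171) = 29018/((10*(1/205))) + 4784*(-1/24171) = 29018/(2/41) - 4784/24171 = 29018*(41/2) - 4784/24171 = 594869 - 4784/24171 = 14378573815/24171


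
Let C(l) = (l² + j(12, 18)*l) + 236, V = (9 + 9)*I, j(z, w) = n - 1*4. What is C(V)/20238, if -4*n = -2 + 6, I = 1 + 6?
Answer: 7741/10119 ≈ 0.76500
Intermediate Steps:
I = 7
n = -1 (n = -(-2 + 6)/4 = -¼*4 = -1)
j(z, w) = -5 (j(z, w) = -1 - 1*4 = -1 - 4 = -5)
V = 126 (V = (9 + 9)*7 = 18*7 = 126)
C(l) = 236 + l² - 5*l (C(l) = (l² - 5*l) + 236 = 236 + l² - 5*l)
C(V)/20238 = (236 + 126² - 5*126)/20238 = (236 + 15876 - 630)*(1/20238) = 15482*(1/20238) = 7741/10119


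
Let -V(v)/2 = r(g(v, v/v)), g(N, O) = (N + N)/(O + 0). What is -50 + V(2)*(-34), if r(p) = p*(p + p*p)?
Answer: 5390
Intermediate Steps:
g(N, O) = 2*N/O (g(N, O) = (2*N)/O = 2*N/O)
r(p) = p*(p + p**2)
V(v) = -8*v**2*(1 + 2*v) (V(v) = -2*(2*v/((v/v)))**2*(1 + 2*v/((v/v))) = -2*(2*v/1)**2*(1 + 2*v/1) = -2*(2*v*1)**2*(1 + 2*v*1) = -2*(2*v)**2*(1 + 2*v) = -2*4*v**2*(1 + 2*v) = -8*v**2*(1 + 2*v))
-50 + V(2)*(-34) = -50 + (2**2*(-8 - 16*2))*(-34) = -50 + (4*(-8 - 32))*(-34) = -50 + (4*(-40))*(-34) = -50 - 160*(-34) = -50 + 5440 = 5390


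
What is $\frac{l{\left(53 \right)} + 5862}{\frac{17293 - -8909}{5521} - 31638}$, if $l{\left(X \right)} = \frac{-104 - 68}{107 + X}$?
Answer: $- \frac{1294326677}{6985887840} \approx -0.18528$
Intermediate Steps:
$l{\left(X \right)} = - \frac{172}{107 + X}$
$\frac{l{\left(53 \right)} + 5862}{\frac{17293 - -8909}{5521} - 31638} = \frac{- \frac{172}{107 + 53} + 5862}{\frac{17293 - -8909}{5521} - 31638} = \frac{- \frac{172}{160} + 5862}{\left(17293 + 8909\right) \frac{1}{5521} - 31638} = \frac{\left(-172\right) \frac{1}{160} + 5862}{26202 \cdot \frac{1}{5521} - 31638} = \frac{- \frac{43}{40} + 5862}{\frac{26202}{5521} - 31638} = \frac{234437}{40 \left(- \frac{174647196}{5521}\right)} = \frac{234437}{40} \left(- \frac{5521}{174647196}\right) = - \frac{1294326677}{6985887840}$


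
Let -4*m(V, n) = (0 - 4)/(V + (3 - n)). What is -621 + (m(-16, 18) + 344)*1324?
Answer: 14098561/31 ≈ 4.5479e+5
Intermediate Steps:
m(V, n) = 1/(3 + V - n) (m(V, n) = -(0 - 4)/(4*(V + (3 - n))) = -(-1)/(3 + V - n) = 1/(3 + V - n))
-621 + (m(-16, 18) + 344)*1324 = -621 + (1/(3 - 16 - 1*18) + 344)*1324 = -621 + (1/(3 - 16 - 18) + 344)*1324 = -621 + (1/(-31) + 344)*1324 = -621 + (-1/31 + 344)*1324 = -621 + (10663/31)*1324 = -621 + 14117812/31 = 14098561/31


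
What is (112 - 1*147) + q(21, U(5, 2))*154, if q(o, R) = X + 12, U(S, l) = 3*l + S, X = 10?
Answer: 3353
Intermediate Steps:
U(S, l) = S + 3*l
q(o, R) = 22 (q(o, R) = 10 + 12 = 22)
(112 - 1*147) + q(21, U(5, 2))*154 = (112 - 1*147) + 22*154 = (112 - 147) + 3388 = -35 + 3388 = 3353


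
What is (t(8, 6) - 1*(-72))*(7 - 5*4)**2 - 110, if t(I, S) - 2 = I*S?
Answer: 20508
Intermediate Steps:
t(I, S) = 2 + I*S
(t(8, 6) - 1*(-72))*(7 - 5*4)**2 - 110 = ((2 + 8*6) - 1*(-72))*(7 - 5*4)**2 - 110 = ((2 + 48) + 72)*(7 - 20)**2 - 110 = (50 + 72)*(-13)**2 - 110 = 122*169 - 110 = 20618 - 110 = 20508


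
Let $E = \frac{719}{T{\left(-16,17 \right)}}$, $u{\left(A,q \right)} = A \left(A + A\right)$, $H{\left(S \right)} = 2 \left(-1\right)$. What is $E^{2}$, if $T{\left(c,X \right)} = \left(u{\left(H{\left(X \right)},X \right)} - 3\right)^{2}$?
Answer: $\frac{516961}{625} \approx 827.14$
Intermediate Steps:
$H{\left(S \right)} = -2$
$u{\left(A,q \right)} = 2 A^{2}$ ($u{\left(A,q \right)} = A 2 A = 2 A^{2}$)
$T{\left(c,X \right)} = 25$ ($T{\left(c,X \right)} = \left(2 \left(-2\right)^{2} - 3\right)^{2} = \left(2 \cdot 4 - 3\right)^{2} = \left(8 - 3\right)^{2} = 5^{2} = 25$)
$E = \frac{719}{25} \approx 28.76$
$E^{2} = \left(\frac{719}{25}\right)^{2} = \frac{516961}{625}$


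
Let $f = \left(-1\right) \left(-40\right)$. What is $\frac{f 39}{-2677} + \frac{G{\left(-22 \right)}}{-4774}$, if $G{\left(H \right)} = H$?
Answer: $- \frac{335843}{580909} \approx -0.57813$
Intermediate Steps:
$f = 40$
$\frac{f 39}{-2677} + \frac{G{\left(-22 \right)}}{-4774} = \frac{40 \cdot 39}{-2677} - \frac{22}{-4774} = 1560 \left(- \frac{1}{2677}\right) - - \frac{1}{217} = - \frac{1560}{2677} + \frac{1}{217} = - \frac{335843}{580909}$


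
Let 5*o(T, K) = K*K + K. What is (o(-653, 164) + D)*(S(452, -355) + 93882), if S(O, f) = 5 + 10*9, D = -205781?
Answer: -18830077513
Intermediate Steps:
o(T, K) = K/5 + K**2/5 (o(T, K) = (K*K + K)/5 = (K**2 + K)/5 = (K + K**2)/5 = K/5 + K**2/5)
S(O, f) = 95 (S(O, f) = 5 + 90 = 95)
(o(-653, 164) + D)*(S(452, -355) + 93882) = ((1/5)*164*(1 + 164) - 205781)*(95 + 93882) = ((1/5)*164*165 - 205781)*93977 = (5412 - 205781)*93977 = -200369*93977 = -18830077513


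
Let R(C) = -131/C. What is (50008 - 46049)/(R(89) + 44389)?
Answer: 9523/106770 ≈ 0.089192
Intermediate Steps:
(50008 - 46049)/(R(89) + 44389) = (50008 - 46049)/(-131/89 + 44389) = 3959/(-131*1/89 + 44389) = 3959/(-131/89 + 44389) = 3959/(3950490/89) = 3959*(89/3950490) = 9523/106770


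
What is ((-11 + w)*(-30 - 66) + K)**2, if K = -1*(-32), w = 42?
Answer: 8667136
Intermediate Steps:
K = 32
((-11 + w)*(-30 - 66) + K)**2 = ((-11 + 42)*(-30 - 66) + 32)**2 = (31*(-96) + 32)**2 = (-2976 + 32)**2 = (-2944)**2 = 8667136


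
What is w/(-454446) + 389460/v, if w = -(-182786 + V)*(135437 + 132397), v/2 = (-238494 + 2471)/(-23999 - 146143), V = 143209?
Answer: 2092455430984891/17876618043 ≈ 1.1705e+5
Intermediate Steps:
v = 236023/85071 (v = 2*((-238494 + 2471)/(-23999 - 146143)) = 2*(-236023/(-170142)) = 2*(-236023*(-1/170142)) = 2*(236023/170142) = 236023/85071 ≈ 2.7744)
w = 10600066218 (w = -(-182786 + 143209)*(135437 + 132397) = -(-39577)*267834 = -1*(-10600066218) = 10600066218)
w/(-454446) + 389460/v = 10600066218/(-454446) + 389460/(236023/85071) = 10600066218*(-1/454446) + 389460*(85071/236023) = -1766677703/75741 + 33131751660/236023 = 2092455430984891/17876618043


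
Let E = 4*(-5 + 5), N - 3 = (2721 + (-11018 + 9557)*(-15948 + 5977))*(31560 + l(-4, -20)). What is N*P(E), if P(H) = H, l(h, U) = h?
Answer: 0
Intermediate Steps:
N = 459782027715 (N = 3 + (2721 + (-11018 + 9557)*(-15948 + 5977))*(31560 - 4) = 3 + (2721 - 1461*(-9971))*31556 = 3 + (2721 + 14567631)*31556 = 3 + 14570352*31556 = 3 + 459782027712 = 459782027715)
E = 0 (E = 4*0 = 0)
N*P(E) = 459782027715*0 = 0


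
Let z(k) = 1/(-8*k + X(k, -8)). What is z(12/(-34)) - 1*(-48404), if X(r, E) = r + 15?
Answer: 14376005/297 ≈ 48404.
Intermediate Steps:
X(r, E) = 15 + r
z(k) = 1/(15 - 7*k) (z(k) = 1/(-8*k + (15 + k)) = 1/(15 - 7*k))
z(12/(-34)) - 1*(-48404) = -1/(-15 + 7*(12/(-34))) - 1*(-48404) = -1/(-15 + 7*(12*(-1/34))) + 48404 = -1/(-15 + 7*(-6/17)) + 48404 = -1/(-15 - 42/17) + 48404 = -1/(-297/17) + 48404 = -1*(-17/297) + 48404 = 17/297 + 48404 = 14376005/297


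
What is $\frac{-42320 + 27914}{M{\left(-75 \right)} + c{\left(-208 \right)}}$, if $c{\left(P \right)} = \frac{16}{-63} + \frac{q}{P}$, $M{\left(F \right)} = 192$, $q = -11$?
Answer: $- \frac{188776224}{2513333} \approx -75.11$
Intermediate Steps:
$c{\left(P \right)} = - \frac{16}{63} - \frac{11}{P}$ ($c{\left(P \right)} = \frac{16}{-63} - \frac{11}{P} = 16 \left(- \frac{1}{63}\right) - \frac{11}{P} = - \frac{16}{63} - \frac{11}{P}$)
$\frac{-42320 + 27914}{M{\left(-75 \right)} + c{\left(-208 \right)}} = \frac{-42320 + 27914}{192 - \left(\frac{16}{63} + \frac{11}{-208}\right)} = - \frac{14406}{192 - \frac{2635}{13104}} = - \frac{14406}{\frac{2513333}{13104}} = \left(-14406\right) \frac{13104}{2513333} = - \frac{188776224}{2513333}$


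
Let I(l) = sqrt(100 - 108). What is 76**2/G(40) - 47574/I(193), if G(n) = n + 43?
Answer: 5776/83 + 23787*I*sqrt(2)/2 ≈ 69.59 + 16820.0*I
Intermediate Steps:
G(n) = 43 + n
I(l) = 2*I*sqrt(2) (I(l) = sqrt(-8) = 2*I*sqrt(2))
76**2/G(40) - 47574/I(193) = 76**2/(43 + 40) - 47574*(-I*sqrt(2)/4) = 5776/83 - (-23787)*I*sqrt(2)/2 = 5776*(1/83) + 23787*I*sqrt(2)/2 = 5776/83 + 23787*I*sqrt(2)/2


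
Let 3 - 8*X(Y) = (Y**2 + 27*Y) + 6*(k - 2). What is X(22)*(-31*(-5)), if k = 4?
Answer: -168485/8 ≈ -21061.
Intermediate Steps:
X(Y) = -9/8 - 27*Y/8 - Y**2/8 (X(Y) = 3/8 - ((Y**2 + 27*Y) + 6*(4 - 2))/8 = 3/8 - ((Y**2 + 27*Y) + 6*2)/8 = 3/8 - ((Y**2 + 27*Y) + 12)/8 = 3/8 - (12 + Y**2 + 27*Y)/8 = 3/8 + (-3/2 - 27*Y/8 - Y**2/8) = -9/8 - 27*Y/8 - Y**2/8)
X(22)*(-31*(-5)) = (-9/8 - 27/8*22 - 1/8*22**2)*(-31*(-5)) = (-9/8 - 297/4 - 1/8*484)*155 = (-9/8 - 297/4 - 121/2)*155 = -1087/8*155 = -168485/8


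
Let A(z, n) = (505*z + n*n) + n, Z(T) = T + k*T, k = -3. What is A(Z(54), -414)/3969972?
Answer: 6469/220554 ≈ 0.029331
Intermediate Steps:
Z(T) = -2*T (Z(T) = T - 3*T = -2*T)
A(z, n) = n + n² + 505*z (A(z, n) = (505*z + n²) + n = (n² + 505*z) + n = n + n² + 505*z)
A(Z(54), -414)/3969972 = (-414 + (-414)² + 505*(-2*54))/3969972 = (-414 + 171396 + 505*(-108))*(1/3969972) = (-414 + 171396 - 54540)*(1/3969972) = 116442*(1/3969972) = 6469/220554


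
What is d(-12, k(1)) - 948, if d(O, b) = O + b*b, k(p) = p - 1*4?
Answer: -951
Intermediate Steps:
k(p) = -4 + p (k(p) = p - 4 = -4 + p)
d(O, b) = O + b²
d(-12, k(1)) - 948 = (-12 + (-4 + 1)²) - 948 = (-12 + (-3)²) - 948 = (-12 + 9) - 948 = -3 - 948 = -951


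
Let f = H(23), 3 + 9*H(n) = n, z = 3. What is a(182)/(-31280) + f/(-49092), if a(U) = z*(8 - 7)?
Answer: -487771/3455094960 ≈ -0.00014117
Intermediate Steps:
H(n) = -⅓ + n/9
f = 20/9 (f = -⅓ + (⅑)*23 = -⅓ + 23/9 = 20/9 ≈ 2.2222)
a(U) = 3 (a(U) = 3*(8 - 7) = 3*1 = 3)
a(182)/(-31280) + f/(-49092) = 3/(-31280) + (20/9)/(-49092) = 3*(-1/31280) + (20/9)*(-1/49092) = -3/31280 - 5/110457 = -487771/3455094960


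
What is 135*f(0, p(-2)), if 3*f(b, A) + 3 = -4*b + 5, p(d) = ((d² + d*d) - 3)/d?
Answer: 90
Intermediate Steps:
p(d) = (-3 + 2*d²)/d (p(d) = ((d² + d²) - 3)/d = (2*d² - 3)/d = (-3 + 2*d²)/d)
f(b, A) = ⅔ - 4*b/3 (f(b, A) = -1 + (-4*b + 5)/3 = -1 + (5 - 4*b)/3 = -1 + (5/3 - 4*b/3) = ⅔ - 4*b/3)
135*f(0, p(-2)) = 135*(⅔ - 4/3*0) = 135*(⅔ + 0) = 135*(⅔) = 90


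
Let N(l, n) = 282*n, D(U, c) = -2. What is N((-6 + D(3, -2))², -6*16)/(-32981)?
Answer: 27072/32981 ≈ 0.82084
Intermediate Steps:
N((-6 + D(3, -2))², -6*16)/(-32981) = (282*(-6*16))/(-32981) = (282*(-96))*(-1/32981) = -27072*(-1/32981) = 27072/32981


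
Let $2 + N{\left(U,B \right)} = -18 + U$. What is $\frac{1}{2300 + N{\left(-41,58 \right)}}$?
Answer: $\frac{1}{2239} \approx 0.00044663$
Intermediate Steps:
$N{\left(U,B \right)} = -20 + U$ ($N{\left(U,B \right)} = -2 + \left(-18 + U\right) = -20 + U$)
$\frac{1}{2300 + N{\left(-41,58 \right)}} = \frac{1}{2300 - 61} = \frac{1}{2239}$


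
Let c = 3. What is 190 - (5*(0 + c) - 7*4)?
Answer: 203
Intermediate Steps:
190 - (5*(0 + c) - 7*4) = 190 - (5*(0 + 3) - 7*4) = 190 - (5*3 - 28) = 190 - (15 - 28) = 190 - 1*(-13) = 190 + 13 = 203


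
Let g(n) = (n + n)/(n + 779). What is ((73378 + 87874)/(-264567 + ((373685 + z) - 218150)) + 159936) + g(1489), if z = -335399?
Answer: 6200444962595/38768058 ≈ 1.5994e+5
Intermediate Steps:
g(n) = 2*n/(779 + n) (g(n) = (2*n)/(779 + n) = 2*n/(779 + n))
((73378 + 87874)/(-264567 + ((373685 + z) - 218150)) + 159936) + g(1489) = ((73378 + 87874)/(-264567 + ((373685 - 335399) - 218150)) + 159936) + 2*1489/(779 + 1489) = (161252/(-264567 + (38286 - 218150)) + 159936) + 2*1489/2268 = (161252/(-264567 - 179864) + 159936) + 2*1489*(1/2268) = (161252/(-444431) + 159936) + 1489/1134 = (161252*(-1/444431) + 159936) + 1489/1134 = (-12404/34187 + 159936) + 1489/1134 = 5467719628/34187 + 1489/1134 = 6200444962595/38768058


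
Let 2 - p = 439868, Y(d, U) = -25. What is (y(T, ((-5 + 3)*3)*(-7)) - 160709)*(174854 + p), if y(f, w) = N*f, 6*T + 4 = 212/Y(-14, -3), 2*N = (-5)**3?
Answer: 42555361948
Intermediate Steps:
N = -125/2 (N = (1/2)*(-5)**3 = (1/2)*(-125) = -125/2 ≈ -62.500)
p = -439866 (p = 2 - 1*439868 = 2 - 439868 = -439866)
T = -52/25 (T = -2/3 + (212/(-25))/6 = -2/3 + (212*(-1/25))/6 = -2/3 + (1/6)*(-212/25) = -2/3 - 106/75 = -52/25 ≈ -2.0800)
y(f, w) = -125*f/2
(y(T, ((-5 + 3)*3)*(-7)) - 160709)*(174854 + p) = (-125/2*(-52/25) - 160709)*(174854 - 439866) = (130 - 160709)*(-265012) = -160579*(-265012) = 42555361948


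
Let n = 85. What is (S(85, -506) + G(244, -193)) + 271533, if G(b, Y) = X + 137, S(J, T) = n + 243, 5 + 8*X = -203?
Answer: 271972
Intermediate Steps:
X = -26 (X = -5/8 + (⅛)*(-203) = -5/8 - 203/8 = -26)
S(J, T) = 328 (S(J, T) = 85 + 243 = 328)
G(b, Y) = 111 (G(b, Y) = -26 + 137 = 111)
(S(85, -506) + G(244, -193)) + 271533 = (328 + 111) + 271533 = 439 + 271533 = 271972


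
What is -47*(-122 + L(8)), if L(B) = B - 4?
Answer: 5546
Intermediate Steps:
L(B) = -4 + B
-47*(-122 + L(8)) = -47*(-122 + (-4 + 8)) = -47*(-122 + 4) = -47*(-118) = 5546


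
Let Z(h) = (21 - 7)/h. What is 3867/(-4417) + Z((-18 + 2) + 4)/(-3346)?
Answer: -11086139/12667956 ≈ -0.87513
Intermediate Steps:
Z(h) = 14/h
3867/(-4417) + Z((-18 + 2) + 4)/(-3346) = 3867/(-4417) + (14/((-18 + 2) + 4))/(-3346) = 3867*(-1/4417) + (14/(-16 + 4))*(-1/3346) = -3867/4417 + (14/(-12))*(-1/3346) = -3867/4417 + (14*(-1/12))*(-1/3346) = -3867/4417 - 7/6*(-1/3346) = -3867/4417 + 1/2868 = -11086139/12667956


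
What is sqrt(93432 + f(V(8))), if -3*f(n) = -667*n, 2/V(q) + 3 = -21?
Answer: sqrt(3362885)/6 ≈ 305.64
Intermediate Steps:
V(q) = -1/12 (V(q) = 2/(-3 - 21) = 2/(-24) = 2*(-1/24) = -1/12)
f(n) = 667*n/3 (f(n) = -(-667)*n/3 = 667*n/3)
sqrt(93432 + f(V(8))) = sqrt(93432 + (667/3)*(-1/12)) = sqrt(93432 - 667/36) = sqrt(3362885/36) = sqrt(3362885)/6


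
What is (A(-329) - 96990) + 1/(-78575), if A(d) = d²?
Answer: 884047324/78575 ≈ 11251.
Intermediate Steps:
(A(-329) - 96990) + 1/(-78575) = ((-329)² - 96990) + 1/(-78575) = (108241 - 96990) - 1/78575 = 11251 - 1/78575 = 884047324/78575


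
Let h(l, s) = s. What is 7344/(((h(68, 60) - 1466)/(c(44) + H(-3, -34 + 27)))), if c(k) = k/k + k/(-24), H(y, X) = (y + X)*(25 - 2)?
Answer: 847620/703 ≈ 1205.7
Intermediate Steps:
H(y, X) = 23*X + 23*y (H(y, X) = (X + y)*23 = 23*X + 23*y)
c(k) = 1 - k/24 (c(k) = 1 + k*(-1/24) = 1 - k/24)
7344/(((h(68, 60) - 1466)/(c(44) + H(-3, -34 + 27)))) = 7344/(((60 - 1466)/((1 - 1/24*44) + (23*(-34 + 27) + 23*(-3))))) = 7344/((-1406/((1 - 11/6) + (23*(-7) - 69)))) = 7344/((-1406/(-⅚ + (-161 - 69)))) = 7344/((-1406/(-⅚ - 230))) = 7344/((-1406/(-1385/6))) = 7344/((-1406*(-6/1385))) = 7344/(8436/1385) = 7344*(1385/8436) = 847620/703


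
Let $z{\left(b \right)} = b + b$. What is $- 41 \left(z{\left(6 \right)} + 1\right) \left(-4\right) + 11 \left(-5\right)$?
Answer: $2077$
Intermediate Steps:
$z{\left(b \right)} = 2 b$
$- 41 \left(z{\left(6 \right)} + 1\right) \left(-4\right) + 11 \left(-5\right) = - 41 \left(2 \cdot 6 + 1\right) \left(-4\right) + 11 \left(-5\right) = - 41 \left(12 + 1\right) \left(-4\right) - 55 = - 41 \cdot 13 \left(-4\right) - 55 = \left(-41\right) \left(-52\right) - 55 = 2132 - 55 = 2077$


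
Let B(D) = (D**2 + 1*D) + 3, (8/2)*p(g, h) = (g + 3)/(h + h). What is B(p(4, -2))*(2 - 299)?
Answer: -209385/256 ≈ -817.91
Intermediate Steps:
p(g, h) = (3 + g)/(8*h) (p(g, h) = ((g + 3)/(h + h))/4 = ((3 + g)/((2*h)))/4 = ((3 + g)*(1/(2*h)))/4 = ((3 + g)/(2*h))/4 = (3 + g)/(8*h))
B(D) = 3 + D + D**2 (B(D) = (D**2 + D) + 3 = (D + D**2) + 3 = 3 + D + D**2)
B(p(4, -2))*(2 - 299) = (3 + (1/8)*(3 + 4)/(-2) + ((1/8)*(3 + 4)/(-2))**2)*(2 - 299) = (3 + (1/8)*(-1/2)*7 + ((1/8)*(-1/2)*7)**2)*(-297) = (3 - 7/16 + (-7/16)**2)*(-297) = (3 - 7/16 + 49/256)*(-297) = (705/256)*(-297) = -209385/256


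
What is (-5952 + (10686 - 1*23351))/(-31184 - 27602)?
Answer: 18617/58786 ≈ 0.31669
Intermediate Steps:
(-5952 + (10686 - 1*23351))/(-31184 - 27602) = (-5952 + (10686 - 23351))/(-58786) = (-5952 - 12665)*(-1/58786) = -18617*(-1/58786) = 18617/58786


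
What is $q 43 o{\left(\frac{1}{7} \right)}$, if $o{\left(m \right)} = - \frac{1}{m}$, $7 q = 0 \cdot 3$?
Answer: $0$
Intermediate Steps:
$q = 0$ ($q = \frac{0 \cdot 3}{7} = \frac{1}{7} \cdot 0 = 0$)
$q 43 o{\left(\frac{1}{7} \right)} = 0 \cdot 43 \left(- \frac{1}{\frac{1}{7}}\right) = 0 \left(- \frac{1}{\frac{1}{7}}\right) = 0 \left(\left(-1\right) 7\right) = 0 \left(-7\right) = 0$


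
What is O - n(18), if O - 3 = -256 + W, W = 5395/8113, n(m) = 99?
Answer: -2850381/8113 ≈ -351.33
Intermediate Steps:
W = 5395/8113 (W = 5395*(1/8113) = 5395/8113 ≈ 0.66498)
O = -2047194/8113 (O = 3 + (-256 + 5395/8113) = 3 - 2071533/8113 = -2047194/8113 ≈ -252.33)
O - n(18) = -2047194/8113 - 1*99 = -2047194/8113 - 99 = -2850381/8113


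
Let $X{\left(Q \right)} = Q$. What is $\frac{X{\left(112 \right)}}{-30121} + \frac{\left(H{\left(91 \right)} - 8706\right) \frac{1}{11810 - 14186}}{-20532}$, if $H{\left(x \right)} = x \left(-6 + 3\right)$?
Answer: $- \frac{273060383}{69972563232} \approx -0.0039024$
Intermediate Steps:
$H{\left(x \right)} = - 3 x$ ($H{\left(x \right)} = x \left(-3\right) = - 3 x$)
$\frac{X{\left(112 \right)}}{-30121} + \frac{\left(H{\left(91 \right)} - 8706\right) \frac{1}{11810 - 14186}}{-20532} = \frac{112}{-30121} + \frac{\left(\left(-3\right) 91 - 8706\right) \frac{1}{11810 - 14186}}{-20532} = 112 \left(- \frac{1}{30121}\right) + \frac{-273 - 8706}{-2376} \left(- \frac{1}{20532}\right) = - \frac{16}{4303} + \left(-8979\right) \left(- \frac{1}{2376}\right) \left(- \frac{1}{20532}\right) = - \frac{16}{4303} + \frac{2993}{792} \left(- \frac{1}{20532}\right) = - \frac{16}{4303} - \frac{2993}{16261344} = - \frac{273060383}{69972563232}$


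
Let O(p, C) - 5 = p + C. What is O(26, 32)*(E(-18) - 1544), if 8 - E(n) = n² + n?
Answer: -116046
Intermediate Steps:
O(p, C) = 5 + C + p (O(p, C) = 5 + (p + C) = 5 + (C + p) = 5 + C + p)
E(n) = 8 - n - n² (E(n) = 8 - (n² + n) = 8 - (n + n²) = 8 + (-n - n²) = 8 - n - n²)
O(26, 32)*(E(-18) - 1544) = (5 + 32 + 26)*((8 - 1*(-18) - 1*(-18)²) - 1544) = 63*((8 + 18 - 1*324) - 1544) = 63*((8 + 18 - 324) - 1544) = 63*(-298 - 1544) = 63*(-1842) = -116046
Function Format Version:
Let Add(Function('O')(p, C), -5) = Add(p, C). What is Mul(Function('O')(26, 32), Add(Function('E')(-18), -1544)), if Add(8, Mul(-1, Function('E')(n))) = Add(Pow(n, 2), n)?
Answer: -116046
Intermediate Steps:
Function('O')(p, C) = Add(5, C, p) (Function('O')(p, C) = Add(5, Add(p, C)) = Add(5, Add(C, p)) = Add(5, C, p))
Function('E')(n) = Add(8, Mul(-1, n), Mul(-1, Pow(n, 2))) (Function('E')(n) = Add(8, Mul(-1, Add(Pow(n, 2), n))) = Add(8, Mul(-1, Add(n, Pow(n, 2)))) = Add(8, Add(Mul(-1, n), Mul(-1, Pow(n, 2)))) = Add(8, Mul(-1, n), Mul(-1, Pow(n, 2))))
Mul(Function('O')(26, 32), Add(Function('E')(-18), -1544)) = Mul(Add(5, 32, 26), Add(Add(8, Mul(-1, -18), Mul(-1, Pow(-18, 2))), -1544)) = Mul(63, Add(Add(8, 18, Mul(-1, 324)), -1544)) = Mul(63, Add(Add(8, 18, -324), -1544)) = Mul(63, Add(-298, -1544)) = Mul(63, -1842) = -116046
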